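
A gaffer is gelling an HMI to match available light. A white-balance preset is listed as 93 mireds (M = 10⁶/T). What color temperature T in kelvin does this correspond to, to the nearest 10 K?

10750 K

T = 10⁶ / 93 = 10752.69 K → 10750 K.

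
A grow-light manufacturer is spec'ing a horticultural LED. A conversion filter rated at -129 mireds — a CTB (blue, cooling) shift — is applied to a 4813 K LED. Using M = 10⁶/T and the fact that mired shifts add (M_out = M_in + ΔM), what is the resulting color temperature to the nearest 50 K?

M_in = 10⁶/4813 = 207.77 mireds.
M_out = 207.77 + (-129) = 78.77 mireds.
T_out = 10⁶/78.77 = 12695.1 K → 12700 K.

12700 K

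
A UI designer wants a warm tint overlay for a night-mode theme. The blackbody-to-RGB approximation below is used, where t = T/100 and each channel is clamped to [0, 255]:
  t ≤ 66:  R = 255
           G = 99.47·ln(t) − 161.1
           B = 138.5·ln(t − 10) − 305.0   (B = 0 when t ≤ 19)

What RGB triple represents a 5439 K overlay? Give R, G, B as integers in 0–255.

R=255, G=236, B=220

t = 5439/100 = 54.39; the t ≤ 66 branch applies.
R = 255 by definition for t ≤ 66.
G = 99.47·ln 54.39 − 161.1 = 99.47·3.9962 − 161.1 = 236.400.
B = 138.5·ln(54.39 − 10) − 305.0 = 138.5·ln 44.39 − 305.0 = 138.5·3.7930 − 305.0 = 220.332.
Rounded: (255, 236, 220).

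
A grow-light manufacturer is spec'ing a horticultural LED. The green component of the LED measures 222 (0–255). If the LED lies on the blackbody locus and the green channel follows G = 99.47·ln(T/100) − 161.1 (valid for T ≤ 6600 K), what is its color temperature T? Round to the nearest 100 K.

4700 K

ln t = (222 + 161.1) / 99.47 = 3.8514.
t = e^3.8514 = 47.059.
T = 100·t = 4706 K → 4700 K to the nearest 100 K.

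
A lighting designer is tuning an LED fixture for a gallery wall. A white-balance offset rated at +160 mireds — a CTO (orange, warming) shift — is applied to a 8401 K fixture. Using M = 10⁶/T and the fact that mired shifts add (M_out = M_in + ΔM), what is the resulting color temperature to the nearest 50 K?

M_in = 10⁶/8401 = 119.03 mireds.
M_out = 119.03 + (+160) = 279.03 mireds.
T_out = 10⁶/279.03 = 3583.8 K → 3600 K.

3600 K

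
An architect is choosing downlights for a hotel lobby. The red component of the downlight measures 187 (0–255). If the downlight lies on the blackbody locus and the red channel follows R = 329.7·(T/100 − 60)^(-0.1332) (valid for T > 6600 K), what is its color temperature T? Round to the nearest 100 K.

13100 K

(t − 60)^(-0.1332) = 187/329.7 = 0.56718.
t − 60 = 0.56718^(1/-0.1332) = 0.56718^(-7.508) = 70.620, so t = 130.620.
T = 100·t = 13062 K → 13100 K to the nearest 100 K.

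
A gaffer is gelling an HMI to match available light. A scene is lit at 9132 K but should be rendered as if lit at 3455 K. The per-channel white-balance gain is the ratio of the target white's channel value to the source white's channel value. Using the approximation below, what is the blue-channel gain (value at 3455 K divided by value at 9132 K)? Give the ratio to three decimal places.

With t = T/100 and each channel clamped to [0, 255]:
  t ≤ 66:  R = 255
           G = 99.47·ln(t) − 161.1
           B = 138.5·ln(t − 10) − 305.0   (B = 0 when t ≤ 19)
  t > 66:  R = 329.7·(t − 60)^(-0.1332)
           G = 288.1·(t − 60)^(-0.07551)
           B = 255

At 9132 K (t = 91.32):
  B = 255 by definition for t > 66.
At 3455 K (t = 34.55):
  B = 138.5·ln(34.55 − 10) − 305.0 = 138.5·ln 24.55 − 305.0 = 138.5·3.2007 − 305.0 = 138.299.
Gain = 138.299 / 255.000 = 0.5423 → 0.542.

0.542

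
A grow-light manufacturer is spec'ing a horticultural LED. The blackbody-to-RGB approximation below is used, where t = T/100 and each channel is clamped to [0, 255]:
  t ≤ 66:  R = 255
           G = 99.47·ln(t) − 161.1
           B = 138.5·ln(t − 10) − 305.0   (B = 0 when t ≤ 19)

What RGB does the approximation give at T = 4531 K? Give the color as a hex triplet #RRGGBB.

t = 4531/100 = 45.31; the t ≤ 66 branch applies.
R = 255 by definition for t ≤ 66.
G = 99.47·ln 45.31 − 161.1 = 99.47·3.8135 − 161.1 = 218.232.
B = 138.5·ln(45.31 − 10) − 305.0 = 138.5·ln 35.31 − 305.0 = 138.5·3.5642 − 305.0 = 188.637.
Rounded: (255, 218, 189).
In hex: #FFDABD.

#FFDABD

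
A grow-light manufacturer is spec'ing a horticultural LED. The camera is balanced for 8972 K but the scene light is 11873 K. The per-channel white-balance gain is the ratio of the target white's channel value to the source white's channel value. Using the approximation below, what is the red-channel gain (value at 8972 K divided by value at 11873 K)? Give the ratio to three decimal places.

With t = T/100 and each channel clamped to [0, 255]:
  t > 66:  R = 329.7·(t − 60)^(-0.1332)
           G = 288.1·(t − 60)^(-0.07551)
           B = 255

At 11873 K (t = 118.73):
  R = 329.7·(118.73 − 60)^(-0.1332) = 329.7·58.73^(-0.1332) = 329.7·0.58128 = 191.649.
At 8972 K (t = 89.72):
  R = 329.7·(89.72 − 60)^(-0.1332) = 329.7·29.72^(-0.1332) = 329.7·0.63649 = 209.850.
Gain = 209.850 / 191.649 = 1.0950 → 1.095.

1.095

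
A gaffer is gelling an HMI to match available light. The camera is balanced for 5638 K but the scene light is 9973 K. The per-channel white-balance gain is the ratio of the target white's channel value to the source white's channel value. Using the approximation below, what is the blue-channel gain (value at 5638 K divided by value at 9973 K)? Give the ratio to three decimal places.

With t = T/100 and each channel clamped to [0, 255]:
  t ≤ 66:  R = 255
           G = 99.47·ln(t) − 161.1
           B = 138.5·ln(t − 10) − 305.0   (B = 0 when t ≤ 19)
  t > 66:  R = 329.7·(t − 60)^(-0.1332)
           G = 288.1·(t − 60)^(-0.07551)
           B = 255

0.888

At 9973 K (t = 99.73):
  B = 255 by definition for t > 66.
At 5638 K (t = 56.38):
  B = 138.5·ln(56.38 − 10) − 305.0 = 138.5·ln 46.38 − 305.0 = 138.5·3.8369 − 305.0 = 226.406.
Gain = 226.406 / 255.000 = 0.8879 → 0.888.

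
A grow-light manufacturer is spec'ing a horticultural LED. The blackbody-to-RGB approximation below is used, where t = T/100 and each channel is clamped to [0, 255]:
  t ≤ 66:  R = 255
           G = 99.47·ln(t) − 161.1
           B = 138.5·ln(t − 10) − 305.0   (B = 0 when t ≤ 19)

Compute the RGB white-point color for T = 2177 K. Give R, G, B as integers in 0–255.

R=255, G=145, B=36

t = 2177/100 = 21.77; the t ≤ 66 branch applies.
R = 255 by definition for t ≤ 66.
G = 99.47·ln 21.77 − 161.1 = 99.47·3.0805 − 161.1 = 145.321.
B = 138.5·ln(21.77 − 10) − 305.0 = 138.5·ln 11.77 − 305.0 = 138.5·2.4656 − 305.0 = 36.479.
Rounded: (255, 145, 36).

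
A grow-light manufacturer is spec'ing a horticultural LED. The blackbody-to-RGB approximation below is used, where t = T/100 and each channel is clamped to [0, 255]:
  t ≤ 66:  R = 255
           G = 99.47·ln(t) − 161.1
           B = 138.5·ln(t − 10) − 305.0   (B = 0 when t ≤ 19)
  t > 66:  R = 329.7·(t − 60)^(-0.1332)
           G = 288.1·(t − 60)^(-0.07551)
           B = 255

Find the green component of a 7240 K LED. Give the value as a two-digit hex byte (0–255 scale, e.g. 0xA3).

0xEE

t = 7240/100 = 72.4; the t > 66 branch applies.
G = 288.1·(72.4 − 60)^(-0.07551) = 288.1·12.4^(-0.07551) = 288.1·0.82687 = 238.220.
Rounded: 238; in hex, 0xEE.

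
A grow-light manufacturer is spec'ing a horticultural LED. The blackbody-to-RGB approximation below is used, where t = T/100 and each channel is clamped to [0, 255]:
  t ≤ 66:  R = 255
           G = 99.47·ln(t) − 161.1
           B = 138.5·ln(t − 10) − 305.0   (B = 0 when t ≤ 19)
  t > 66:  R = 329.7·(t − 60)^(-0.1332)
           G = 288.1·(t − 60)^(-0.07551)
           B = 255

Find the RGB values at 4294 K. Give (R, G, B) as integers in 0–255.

t = 4294/100 = 42.94; the t ≤ 66 branch applies.
R = 255 by definition for t ≤ 66.
G = 99.47·ln 42.94 − 161.1 = 99.47·3.7598 − 161.1 = 212.888.
B = 138.5·ln(42.94 − 10) − 305.0 = 138.5·ln 32.94 − 305.0 = 138.5·3.4947 − 305.0 = 179.014.
Rounded: (255, 213, 179).

(255, 213, 179)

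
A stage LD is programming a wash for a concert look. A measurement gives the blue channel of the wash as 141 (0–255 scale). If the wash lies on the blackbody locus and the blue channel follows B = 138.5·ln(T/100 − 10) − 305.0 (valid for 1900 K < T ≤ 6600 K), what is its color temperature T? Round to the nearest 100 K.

ln(t − 10) = (141 + 305.0) / 138.5 = 3.2202.
t − 10 = e^3.2202 = 25.034, so t = 35.034.
T = 100·t = 3503 K → 3500 K to the nearest 100 K.

3500 K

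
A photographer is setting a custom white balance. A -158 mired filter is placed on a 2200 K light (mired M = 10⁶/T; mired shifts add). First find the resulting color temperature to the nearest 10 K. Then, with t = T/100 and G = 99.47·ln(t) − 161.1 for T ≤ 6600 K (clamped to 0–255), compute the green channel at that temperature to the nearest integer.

M_in = 10⁶/2200 = 454.55; M_out = 454.55 + (-158) = 296.55.
T_out = 10⁶/296.55 = 3372.2 K → 3370 K; t = 33.7.
G = 99.47·ln 33.7 − 161.1 = 99.47·3.5175 − 161.1 = 188.786.
Rounded: 189.

189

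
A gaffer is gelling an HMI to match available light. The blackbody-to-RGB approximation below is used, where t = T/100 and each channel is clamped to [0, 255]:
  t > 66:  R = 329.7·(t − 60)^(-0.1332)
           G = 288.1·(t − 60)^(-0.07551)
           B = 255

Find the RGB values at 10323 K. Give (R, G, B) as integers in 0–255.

(200, 217, 255)

t = 10323/100 = 103.23; the t > 66 branch applies.
R = 329.7·(103.23 − 60)^(-0.1332) = 329.7·43.23^(-0.1332) = 329.7·0.60550 = 199.633.
G = 288.1·(103.23 − 60)^(-0.07551) = 288.1·43.23^(-0.07551) = 288.1·0.75246 = 216.783.
B = 255 by definition for t > 66.
Rounded: (200, 217, 255).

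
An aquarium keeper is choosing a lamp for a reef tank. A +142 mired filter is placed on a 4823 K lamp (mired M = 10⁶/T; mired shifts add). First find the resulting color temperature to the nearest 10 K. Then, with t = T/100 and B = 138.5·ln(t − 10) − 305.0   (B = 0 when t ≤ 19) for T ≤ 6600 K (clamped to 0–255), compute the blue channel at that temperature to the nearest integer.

M_in = 10⁶/4823 = 207.34; M_out = 207.34 + (+142) = 349.34.
T_out = 10⁶/349.34 = 2862.5 K → 2860 K; t = 28.6.
B = 138.5·ln(28.6 − 10) − 305.0 = 138.5·ln 18.6 − 305.0 = 138.5·2.9232 − 305.0 = 99.858.
Rounded: 100.

100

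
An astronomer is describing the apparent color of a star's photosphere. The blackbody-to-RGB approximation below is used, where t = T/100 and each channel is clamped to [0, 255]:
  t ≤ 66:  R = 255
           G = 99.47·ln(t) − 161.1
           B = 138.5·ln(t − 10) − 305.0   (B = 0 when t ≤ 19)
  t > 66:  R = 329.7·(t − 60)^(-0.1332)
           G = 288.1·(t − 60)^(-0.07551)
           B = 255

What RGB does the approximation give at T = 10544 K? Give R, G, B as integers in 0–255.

R=198, G=216, B=255

t = 10544/100 = 105.44; the t > 66 branch applies.
R = 329.7·(105.44 − 60)^(-0.1332) = 329.7·45.44^(-0.1332) = 329.7·0.60149 = 198.312.
G = 288.1·(105.44 − 60)^(-0.07551) = 288.1·45.44^(-0.07551) = 288.1·0.74963 = 215.968.
B = 255 by definition for t > 66.
Rounded: (198, 216, 255).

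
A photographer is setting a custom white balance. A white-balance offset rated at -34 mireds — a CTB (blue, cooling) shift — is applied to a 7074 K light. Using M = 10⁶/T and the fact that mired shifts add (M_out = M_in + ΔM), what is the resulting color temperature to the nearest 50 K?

M_in = 10⁶/7074 = 141.36 mireds.
M_out = 141.36 + (-34) = 107.36 mireds.
T_out = 10⁶/107.36 = 9314.2 K → 9300 K.

9300 K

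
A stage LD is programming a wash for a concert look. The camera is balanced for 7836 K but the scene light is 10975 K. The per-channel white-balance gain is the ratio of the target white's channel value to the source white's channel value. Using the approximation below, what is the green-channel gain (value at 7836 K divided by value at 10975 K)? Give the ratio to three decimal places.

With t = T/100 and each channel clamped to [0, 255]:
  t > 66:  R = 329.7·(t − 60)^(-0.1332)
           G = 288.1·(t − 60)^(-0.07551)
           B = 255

At 10975 K (t = 109.75):
  G = 288.1·(109.75 − 60)^(-0.07551) = 288.1·49.75^(-0.07551) = 288.1·0.74452 = 214.496.
At 7836 K (t = 78.36):
  G = 288.1·(78.36 − 60)^(-0.07551) = 288.1·18.36^(-0.07551) = 288.1·0.80272 = 231.264.
Gain = 231.264 / 214.496 = 1.0782 → 1.078.

1.078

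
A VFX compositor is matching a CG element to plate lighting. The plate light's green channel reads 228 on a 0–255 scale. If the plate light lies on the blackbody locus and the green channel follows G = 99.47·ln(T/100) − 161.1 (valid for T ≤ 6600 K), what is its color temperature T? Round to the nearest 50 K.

ln t = (228 + 161.1) / 99.47 = 3.9117.
t = e^3.9117 = 49.985.
T = 100·t = 4999 K → 5000 K to the nearest 50 K.

5000 K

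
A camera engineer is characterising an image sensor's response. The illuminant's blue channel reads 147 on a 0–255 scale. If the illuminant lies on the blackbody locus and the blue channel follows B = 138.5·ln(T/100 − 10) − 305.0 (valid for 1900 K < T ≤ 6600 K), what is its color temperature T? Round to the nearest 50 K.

ln(t − 10) = (147 + 305.0) / 138.5 = 3.2635.
t − 10 = e^3.2635 = 26.142, so t = 36.142.
T = 100·t = 3614 K → 3600 K to the nearest 50 K.

3600 K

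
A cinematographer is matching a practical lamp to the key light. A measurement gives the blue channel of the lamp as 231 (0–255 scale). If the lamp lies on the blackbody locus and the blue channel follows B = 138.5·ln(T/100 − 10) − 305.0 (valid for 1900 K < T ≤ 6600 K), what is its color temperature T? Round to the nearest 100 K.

5800 K

ln(t − 10) = (231 + 305.0) / 138.5 = 3.8700.
t − 10 = e^3.8700 = 47.944, so t = 57.944.
T = 100·t = 5794 K → 5800 K to the nearest 100 K.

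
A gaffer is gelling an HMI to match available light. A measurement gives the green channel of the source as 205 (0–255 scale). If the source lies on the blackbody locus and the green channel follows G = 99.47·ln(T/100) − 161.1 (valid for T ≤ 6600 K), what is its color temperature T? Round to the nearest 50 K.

3950 K

ln t = (205 + 161.1) / 99.47 = 3.6805.
t = e^3.6805 = 39.666.
T = 100·t = 3967 K → 3950 K to the nearest 50 K.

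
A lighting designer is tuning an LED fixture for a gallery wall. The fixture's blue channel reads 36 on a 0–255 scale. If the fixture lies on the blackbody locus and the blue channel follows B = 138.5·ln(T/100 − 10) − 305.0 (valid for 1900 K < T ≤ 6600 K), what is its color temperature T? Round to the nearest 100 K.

2200 K

ln(t − 10) = (36 + 305.0) / 138.5 = 2.4621.
t − 10 = e^2.4621 = 11.729, so t = 21.729.
T = 100·t = 2173 K → 2200 K to the nearest 100 K.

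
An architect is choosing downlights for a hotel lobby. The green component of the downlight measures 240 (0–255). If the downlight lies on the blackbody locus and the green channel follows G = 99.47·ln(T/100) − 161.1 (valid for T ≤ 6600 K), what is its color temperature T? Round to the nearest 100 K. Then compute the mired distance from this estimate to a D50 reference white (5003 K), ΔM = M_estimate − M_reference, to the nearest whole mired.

ln t = (240 + 161.1) / 99.47 = 4.0324.
t = e^4.0324 = 56.394.
T = 100·t = 5639 K → 5600 K to the nearest 100 K.
M_estimate = 10⁶/5600 = 178.57; M_reference = 10⁶/5003 = 199.88.
ΔM = 178.57 − 199.88 = -21.31 → -21 mireds.

-21 mireds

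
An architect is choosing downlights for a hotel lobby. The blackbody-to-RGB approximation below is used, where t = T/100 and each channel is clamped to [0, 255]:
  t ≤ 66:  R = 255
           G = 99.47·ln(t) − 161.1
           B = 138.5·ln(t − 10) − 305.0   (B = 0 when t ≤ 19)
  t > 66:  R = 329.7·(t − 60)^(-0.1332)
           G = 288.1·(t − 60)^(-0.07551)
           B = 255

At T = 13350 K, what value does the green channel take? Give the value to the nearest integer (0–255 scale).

t = 13350/100 = 133.5; the t > 66 branch applies.
G = 288.1·(133.5 − 60)^(-0.07551) = 288.1·73.5^(-0.07551) = 288.1·0.72290 = 208.267.
Rounded: 208.

208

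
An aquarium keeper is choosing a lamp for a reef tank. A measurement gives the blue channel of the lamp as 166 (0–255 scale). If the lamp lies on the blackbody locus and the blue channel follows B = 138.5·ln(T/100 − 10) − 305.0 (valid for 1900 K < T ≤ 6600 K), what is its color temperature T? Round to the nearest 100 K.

4000 K

ln(t − 10) = (166 + 305.0) / 138.5 = 3.4007.
t − 10 = e^3.4007 = 29.986, so t = 39.986.
T = 100·t = 3999 K → 4000 K to the nearest 100 K.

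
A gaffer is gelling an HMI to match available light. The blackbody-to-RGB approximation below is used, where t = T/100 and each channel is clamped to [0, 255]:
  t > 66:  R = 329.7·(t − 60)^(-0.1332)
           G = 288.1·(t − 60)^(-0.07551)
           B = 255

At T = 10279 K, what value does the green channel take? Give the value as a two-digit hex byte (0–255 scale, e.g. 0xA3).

0xD9

t = 10279/100 = 102.79; the t > 66 branch applies.
G = 288.1·(102.79 − 60)^(-0.07551) = 288.1·42.79^(-0.07551) = 288.1·0.75304 = 216.950.
Rounded: 217; in hex, 0xD9.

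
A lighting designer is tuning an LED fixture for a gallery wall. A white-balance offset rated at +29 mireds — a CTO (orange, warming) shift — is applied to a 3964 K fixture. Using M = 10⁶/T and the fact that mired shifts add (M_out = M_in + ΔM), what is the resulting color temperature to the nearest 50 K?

M_in = 10⁶/3964 = 252.27 mireds.
M_out = 252.27 + (+29) = 281.27 mireds.
T_out = 10⁶/281.27 = 3555.3 K → 3550 K.

3550 K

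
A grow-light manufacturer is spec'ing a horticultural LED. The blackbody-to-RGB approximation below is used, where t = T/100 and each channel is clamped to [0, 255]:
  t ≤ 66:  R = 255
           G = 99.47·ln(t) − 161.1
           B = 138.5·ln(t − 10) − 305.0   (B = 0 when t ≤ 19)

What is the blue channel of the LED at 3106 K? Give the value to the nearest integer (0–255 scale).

t = 3106/100 = 31.06; the t ≤ 66 branch applies.
B = 138.5·ln(31.06 − 10) − 305.0 = 138.5·ln 21.06 − 305.0 = 138.5·3.0474 − 305.0 = 117.062.
Rounded: 117.

117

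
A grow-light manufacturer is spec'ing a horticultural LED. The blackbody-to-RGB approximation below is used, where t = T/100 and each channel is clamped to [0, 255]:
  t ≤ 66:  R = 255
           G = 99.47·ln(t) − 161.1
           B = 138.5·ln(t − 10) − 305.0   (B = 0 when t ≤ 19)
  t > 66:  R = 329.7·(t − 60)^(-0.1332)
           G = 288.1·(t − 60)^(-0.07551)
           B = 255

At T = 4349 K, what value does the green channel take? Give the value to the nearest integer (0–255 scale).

214

t = 4349/100 = 43.49; the t ≤ 66 branch applies.
G = 99.47·ln 43.49 − 161.1 = 99.47·3.7725 − 161.1 = 214.154.
Rounded: 214.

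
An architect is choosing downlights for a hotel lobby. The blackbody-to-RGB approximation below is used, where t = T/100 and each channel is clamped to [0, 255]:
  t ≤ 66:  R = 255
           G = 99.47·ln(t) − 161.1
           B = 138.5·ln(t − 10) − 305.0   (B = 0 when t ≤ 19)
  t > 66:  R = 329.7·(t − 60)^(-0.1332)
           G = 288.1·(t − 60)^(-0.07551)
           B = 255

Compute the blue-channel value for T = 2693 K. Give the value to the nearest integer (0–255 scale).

t = 2693/100 = 26.93; the t ≤ 66 branch applies.
B = 138.5·ln(26.93 − 10) − 305.0 = 138.5·ln 16.93 − 305.0 = 138.5·2.8291 − 305.0 = 86.829.
Rounded: 87.

87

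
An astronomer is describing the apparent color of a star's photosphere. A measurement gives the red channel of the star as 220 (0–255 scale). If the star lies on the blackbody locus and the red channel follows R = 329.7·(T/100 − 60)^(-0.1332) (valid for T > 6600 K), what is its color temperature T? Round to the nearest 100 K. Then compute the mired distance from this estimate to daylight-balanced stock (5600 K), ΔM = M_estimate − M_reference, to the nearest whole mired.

(t − 60)^(-0.1332) = 220/329.7 = 0.66727.
t − 60 = 0.66727^(1/-0.1332) = 0.66727^(-7.508) = 20.847, so t = 80.847.
T = 100·t = 8085 K → 8100 K to the nearest 100 K.
M_estimate = 10⁶/8100 = 123.46; M_reference = 10⁶/5600 = 178.57.
ΔM = 123.46 − 178.57 = -55.11 → -55 mireds.

-55 mireds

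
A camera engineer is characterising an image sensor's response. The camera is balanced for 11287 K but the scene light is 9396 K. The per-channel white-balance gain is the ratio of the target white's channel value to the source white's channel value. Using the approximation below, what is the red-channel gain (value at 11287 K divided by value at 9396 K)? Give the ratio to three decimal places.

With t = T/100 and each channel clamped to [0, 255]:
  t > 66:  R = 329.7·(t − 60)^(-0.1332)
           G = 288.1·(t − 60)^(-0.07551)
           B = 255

At 9396 K (t = 93.96):
  R = 329.7·(93.96 − 60)^(-0.1332) = 329.7·33.96^(-0.1332) = 329.7·0.62528 = 206.155.
At 11287 K (t = 112.87):
  R = 329.7·(112.87 − 60)^(-0.1332) = 329.7·52.87^(-0.1332) = 329.7·0.58948 = 194.351.
Gain = 194.351 / 206.155 = 0.9427 → 0.943.

0.943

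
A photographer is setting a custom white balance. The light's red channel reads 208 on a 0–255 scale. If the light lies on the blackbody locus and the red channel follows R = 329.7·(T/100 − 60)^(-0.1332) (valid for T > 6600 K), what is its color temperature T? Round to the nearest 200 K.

(t − 60)^(-0.1332) = 208/329.7 = 0.63088.
t − 60 = 0.63088^(1/-0.1332) = 0.63088^(-7.508) = 31.763, so t = 91.763.
T = 100·t = 9176 K → 9200 K to the nearest 200 K.

9200 K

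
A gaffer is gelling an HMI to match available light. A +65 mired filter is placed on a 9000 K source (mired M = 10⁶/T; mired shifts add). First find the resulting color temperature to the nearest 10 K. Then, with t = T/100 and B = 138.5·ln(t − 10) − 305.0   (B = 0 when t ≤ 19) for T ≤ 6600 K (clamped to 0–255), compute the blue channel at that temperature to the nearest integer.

M_in = 10⁶/9000 = 111.11; M_out = 111.11 + (+65) = 176.11.
T_out = 10⁶/176.11 = 5678.2 K → 5680 K; t = 56.8.
B = 138.5·ln(56.8 − 10) − 305.0 = 138.5·ln 46.8 − 305.0 = 138.5·3.8459 − 305.0 = 227.655.
Rounded: 228.

228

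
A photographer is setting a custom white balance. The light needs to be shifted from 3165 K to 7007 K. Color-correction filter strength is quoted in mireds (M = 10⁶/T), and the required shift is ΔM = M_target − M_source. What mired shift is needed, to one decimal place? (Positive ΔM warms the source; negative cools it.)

M_source = 10⁶/3165 = 315.956; M_target = 10⁶/7007 = 142.714.
ΔM = 142.714 − 315.956 = -173.241 → -173.2 mireds, a cooling shift.

-173.2 mireds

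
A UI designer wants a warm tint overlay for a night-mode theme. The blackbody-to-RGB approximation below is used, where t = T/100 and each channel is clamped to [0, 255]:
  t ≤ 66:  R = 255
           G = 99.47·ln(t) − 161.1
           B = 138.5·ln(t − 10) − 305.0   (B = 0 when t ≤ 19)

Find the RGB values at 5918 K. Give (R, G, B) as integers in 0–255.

(255, 245, 235)

t = 5918/100 = 59.18; the t ≤ 66 branch applies.
R = 255 by definition for t ≤ 66.
G = 99.47·ln 59.18 − 161.1 = 99.47·4.0806 − 161.1 = 244.796.
B = 138.5·ln(59.18 − 10) − 305.0 = 138.5·ln 49.18 − 305.0 = 138.5·3.8955 − 305.0 = 234.525.
Rounded: (255, 245, 235).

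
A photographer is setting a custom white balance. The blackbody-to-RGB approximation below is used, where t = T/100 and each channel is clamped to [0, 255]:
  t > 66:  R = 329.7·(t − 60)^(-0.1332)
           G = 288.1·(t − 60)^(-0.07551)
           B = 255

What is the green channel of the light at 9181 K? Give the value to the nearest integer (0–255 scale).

222

t = 9181/100 = 91.81; the t > 66 branch applies.
G = 288.1·(91.81 − 60)^(-0.07551) = 288.1·31.81^(-0.07551) = 288.1·0.77009 = 221.863.
Rounded: 222.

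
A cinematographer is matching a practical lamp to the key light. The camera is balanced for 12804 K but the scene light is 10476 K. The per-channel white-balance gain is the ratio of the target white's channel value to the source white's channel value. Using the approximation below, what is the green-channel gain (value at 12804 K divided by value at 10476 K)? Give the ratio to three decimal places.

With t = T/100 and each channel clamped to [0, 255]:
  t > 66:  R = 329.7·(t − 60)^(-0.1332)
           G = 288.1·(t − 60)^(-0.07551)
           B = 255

0.969

At 10476 K (t = 104.76):
  G = 288.1·(104.76 − 60)^(-0.07551) = 288.1·44.76^(-0.07551) = 288.1·0.75048 = 216.214.
At 12804 K (t = 128.04):
  G = 288.1·(128.04 − 60)^(-0.07551) = 288.1·68.04^(-0.07551) = 288.1·0.72712 = 209.484.
Gain = 209.484 / 216.214 = 0.9689 → 0.969.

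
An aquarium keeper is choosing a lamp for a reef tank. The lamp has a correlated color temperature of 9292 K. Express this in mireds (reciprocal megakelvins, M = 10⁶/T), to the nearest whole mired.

108 mireds

M = 10⁶ / 9292 = 107.619 → 108 mireds.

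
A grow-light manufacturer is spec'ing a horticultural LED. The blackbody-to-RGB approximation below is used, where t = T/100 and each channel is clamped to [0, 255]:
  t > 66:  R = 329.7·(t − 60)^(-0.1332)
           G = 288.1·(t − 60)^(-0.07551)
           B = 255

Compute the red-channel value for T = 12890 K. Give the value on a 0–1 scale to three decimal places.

0.736

t = 12890/100 = 128.9; the t > 66 branch applies.
R = 329.7·(128.9 − 60)^(-0.1332) = 329.7·68.9^(-0.1332) = 329.7·0.56905 = 187.615.
On a 0–1 scale: 187.615/255 = 0.7357 → 0.736.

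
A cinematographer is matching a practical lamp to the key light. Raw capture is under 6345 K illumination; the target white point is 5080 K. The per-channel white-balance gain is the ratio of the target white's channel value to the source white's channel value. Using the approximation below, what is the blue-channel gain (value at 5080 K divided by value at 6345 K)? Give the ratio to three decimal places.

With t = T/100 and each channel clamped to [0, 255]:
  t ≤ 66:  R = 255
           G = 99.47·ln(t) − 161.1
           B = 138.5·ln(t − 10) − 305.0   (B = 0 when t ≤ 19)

At 6345 K (t = 63.45):
  B = 138.5·ln(63.45 − 10) − 305.0 = 138.5·ln 53.45 − 305.0 = 138.5·3.9787 − 305.0 = 246.056.
At 5080 K (t = 50.8):
  B = 138.5·ln(50.8 − 10) − 305.0 = 138.5·ln 40.8 − 305.0 = 138.5·3.7087 − 305.0 = 208.652.
Gain = 208.652 / 246.056 = 0.8480 → 0.848.

0.848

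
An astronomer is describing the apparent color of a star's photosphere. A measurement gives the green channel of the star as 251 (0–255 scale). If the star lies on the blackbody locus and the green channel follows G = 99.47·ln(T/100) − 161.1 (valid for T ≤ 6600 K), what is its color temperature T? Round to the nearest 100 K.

6300 K

ln t = (251 + 161.1) / 99.47 = 4.1430.
t = e^4.1430 = 62.989.
T = 100·t = 6299 K → 6300 K to the nearest 100 K.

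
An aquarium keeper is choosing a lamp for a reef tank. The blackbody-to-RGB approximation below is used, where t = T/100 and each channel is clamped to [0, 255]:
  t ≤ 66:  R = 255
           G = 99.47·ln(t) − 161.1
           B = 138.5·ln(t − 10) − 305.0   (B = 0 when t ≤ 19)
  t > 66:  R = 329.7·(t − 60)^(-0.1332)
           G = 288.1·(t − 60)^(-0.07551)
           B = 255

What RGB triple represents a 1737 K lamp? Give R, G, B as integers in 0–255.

R=255, G=123, B=0

t = 1737/100 = 17.37; the t ≤ 66 branch applies.
R = 255 by definition for t ≤ 66.
G = 99.47·ln 17.37 − 161.1 = 99.47·2.8547 − 161.1 = 122.861.
t = 17.37 ≤ 19, so B = 0.
Rounded: (255, 123, 0).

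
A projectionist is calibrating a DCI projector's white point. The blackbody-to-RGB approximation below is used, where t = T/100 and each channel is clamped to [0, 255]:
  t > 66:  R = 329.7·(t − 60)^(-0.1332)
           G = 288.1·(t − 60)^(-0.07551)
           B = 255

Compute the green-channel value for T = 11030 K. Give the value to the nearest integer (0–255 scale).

214

t = 11030/100 = 110.3; the t > 66 branch applies.
G = 288.1·(110.3 − 60)^(-0.07551) = 288.1·50.3^(-0.07551) = 288.1·0.74390 = 214.318.
Rounded: 214.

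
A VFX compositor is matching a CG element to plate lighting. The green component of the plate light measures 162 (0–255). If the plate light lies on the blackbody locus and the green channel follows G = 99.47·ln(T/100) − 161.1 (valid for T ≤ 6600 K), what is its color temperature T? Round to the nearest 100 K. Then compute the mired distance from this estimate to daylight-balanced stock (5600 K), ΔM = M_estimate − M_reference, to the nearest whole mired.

ln t = (162 + 161.1) / 99.47 = 3.2482.
t = e^3.2482 = 25.744.
T = 100·t = 2574 K → 2600 K to the nearest 100 K.
M_estimate = 10⁶/2600 = 384.62; M_reference = 10⁶/5600 = 178.57.
ΔM = 384.62 − 178.57 = 206.04 → +206 mireds.

+206 mireds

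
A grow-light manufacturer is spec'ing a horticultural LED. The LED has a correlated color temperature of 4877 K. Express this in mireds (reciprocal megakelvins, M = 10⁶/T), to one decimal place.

205.0 mireds

M = 10⁶ / 4877 = 205.044 → 205.0 mireds.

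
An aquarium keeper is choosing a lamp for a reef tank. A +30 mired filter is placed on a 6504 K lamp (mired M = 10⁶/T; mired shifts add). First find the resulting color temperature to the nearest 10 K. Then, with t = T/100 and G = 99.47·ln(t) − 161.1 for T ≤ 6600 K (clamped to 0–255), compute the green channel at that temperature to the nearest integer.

M_in = 10⁶/6504 = 153.75; M_out = 153.75 + (+30) = 183.75.
T_out = 10⁶/183.75 = 5442.1 K → 5440 K; t = 54.4.
G = 99.47·ln 54.4 − 161.1 = 99.47·3.9964 − 161.1 = 236.418.
Rounded: 236.

236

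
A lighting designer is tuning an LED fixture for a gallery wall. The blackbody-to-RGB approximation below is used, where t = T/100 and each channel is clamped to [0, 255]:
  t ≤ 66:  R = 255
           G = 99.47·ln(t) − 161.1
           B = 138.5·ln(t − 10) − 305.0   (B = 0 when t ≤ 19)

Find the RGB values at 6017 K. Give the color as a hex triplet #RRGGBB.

#FFF6ED

t = 6017/100 = 60.17; the t ≤ 66 branch applies.
R = 255 by definition for t ≤ 66.
G = 99.47·ln 60.17 − 161.1 = 99.47·4.0972 − 161.1 = 246.446.
B = 138.5·ln(60.17 − 10) − 305.0 = 138.5·ln 50.17 − 305.0 = 138.5·3.9154 − 305.0 = 237.285.
Rounded: (255, 246, 237).
In hex: #FFF6ED.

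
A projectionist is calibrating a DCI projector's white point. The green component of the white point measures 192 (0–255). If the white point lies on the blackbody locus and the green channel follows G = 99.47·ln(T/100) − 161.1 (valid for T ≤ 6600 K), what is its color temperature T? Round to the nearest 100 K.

ln t = (192 + 161.1) / 99.47 = 3.5498.
t = e^3.5498 = 34.807.
T = 100·t = 3481 K → 3500 K to the nearest 100 K.

3500 K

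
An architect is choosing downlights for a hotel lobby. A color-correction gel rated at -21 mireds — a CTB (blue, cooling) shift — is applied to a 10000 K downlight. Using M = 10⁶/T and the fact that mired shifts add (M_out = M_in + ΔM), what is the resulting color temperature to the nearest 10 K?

12660 K

M_in = 10⁶/10000 = 100.00 mireds.
M_out = 100.00 + (-21) = 79.00 mireds.
T_out = 10⁶/79.00 = 12658.2 K → 12660 K.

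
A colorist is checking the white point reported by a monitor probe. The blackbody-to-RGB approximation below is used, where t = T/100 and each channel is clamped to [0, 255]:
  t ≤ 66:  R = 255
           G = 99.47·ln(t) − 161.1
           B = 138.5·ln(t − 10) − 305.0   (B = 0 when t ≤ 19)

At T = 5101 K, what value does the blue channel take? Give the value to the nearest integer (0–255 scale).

t = 5101/100 = 51.01; the t ≤ 66 branch applies.
B = 138.5·ln(51.01 − 10) − 305.0 = 138.5·ln 41.01 − 305.0 = 138.5·3.7138 − 305.0 = 209.364.
Rounded: 209.

209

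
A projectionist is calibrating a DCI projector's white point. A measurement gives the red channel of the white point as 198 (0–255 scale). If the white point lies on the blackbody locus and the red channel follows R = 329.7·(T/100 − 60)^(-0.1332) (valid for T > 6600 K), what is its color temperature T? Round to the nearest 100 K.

(t − 60)^(-0.1332) = 198/329.7 = 0.60055.
t − 60 = 0.60055^(1/-0.1332) = 0.60055^(-7.508) = 45.980, so t = 105.980.
T = 100·t = 10598 K → 10600 K to the nearest 100 K.

10600 K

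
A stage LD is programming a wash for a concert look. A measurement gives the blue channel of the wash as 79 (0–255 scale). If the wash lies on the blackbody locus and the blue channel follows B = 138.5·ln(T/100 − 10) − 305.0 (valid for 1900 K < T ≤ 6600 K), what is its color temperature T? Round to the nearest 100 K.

ln(t − 10) = (79 + 305.0) / 138.5 = 2.7726.
t − 10 = e^2.7726 = 16.000, so t = 26.000.
T = 100·t = 2600 K → 2600 K to the nearest 100 K.

2600 K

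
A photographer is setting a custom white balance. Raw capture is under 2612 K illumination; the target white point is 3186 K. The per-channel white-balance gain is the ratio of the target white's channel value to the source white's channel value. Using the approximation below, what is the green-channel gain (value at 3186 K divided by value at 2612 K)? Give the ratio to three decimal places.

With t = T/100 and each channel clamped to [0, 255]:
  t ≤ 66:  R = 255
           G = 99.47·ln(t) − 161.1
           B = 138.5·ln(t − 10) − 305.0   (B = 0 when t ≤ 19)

At 2612 K (t = 26.12):
  G = 99.47·ln 26.12 − 161.1 = 99.47·3.2627 − 161.1 = 163.441.
At 3186 K (t = 31.86):
  G = 99.47·ln 31.86 − 161.1 = 99.47·3.4614 − 161.1 = 183.201.
Gain = 183.201 / 163.441 = 1.1209 → 1.121.

1.121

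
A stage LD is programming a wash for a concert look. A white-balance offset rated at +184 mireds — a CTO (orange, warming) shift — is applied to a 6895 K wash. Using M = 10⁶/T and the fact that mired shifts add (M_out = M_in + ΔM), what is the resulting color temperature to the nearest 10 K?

3040 K

M_in = 10⁶/6895 = 145.03 mireds.
M_out = 145.03 + (+184) = 329.03 mireds.
T_out = 10⁶/329.03 = 3039.2 K → 3040 K.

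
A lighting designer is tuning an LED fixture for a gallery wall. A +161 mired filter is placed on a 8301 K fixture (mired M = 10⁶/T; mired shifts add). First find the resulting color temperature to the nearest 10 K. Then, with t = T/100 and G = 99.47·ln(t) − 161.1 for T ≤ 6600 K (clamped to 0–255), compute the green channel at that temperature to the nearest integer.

M_in = 10⁶/8301 = 120.47; M_out = 120.47 + (+161) = 281.47.
T_out = 10⁶/281.47 = 3552.8 K → 3550 K; t = 35.5.
G = 99.47·ln 35.5 − 161.1 = 99.47·3.5695 − 161.1 = 193.961.
Rounded: 194.

194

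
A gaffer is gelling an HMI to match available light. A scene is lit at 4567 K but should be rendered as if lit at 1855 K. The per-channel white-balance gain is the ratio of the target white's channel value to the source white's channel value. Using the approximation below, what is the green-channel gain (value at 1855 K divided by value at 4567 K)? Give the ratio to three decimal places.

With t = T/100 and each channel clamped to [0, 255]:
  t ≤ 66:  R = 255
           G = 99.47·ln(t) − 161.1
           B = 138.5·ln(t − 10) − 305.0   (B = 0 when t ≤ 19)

0.591

At 4567 K (t = 45.67):
  G = 99.47·ln 45.67 − 161.1 = 99.47·3.8214 − 161.1 = 219.019.
At 1855 K (t = 18.55):
  G = 99.47·ln 18.55 − 161.1 = 99.47·2.9205 − 161.1 = 129.399.
Gain = 129.399 / 219.019 = 0.5908 → 0.591.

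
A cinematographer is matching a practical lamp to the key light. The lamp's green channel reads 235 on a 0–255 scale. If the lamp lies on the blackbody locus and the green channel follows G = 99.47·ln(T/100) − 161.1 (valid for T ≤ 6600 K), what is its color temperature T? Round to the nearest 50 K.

5350 K

ln t = (235 + 161.1) / 99.47 = 3.9821.
t = e^3.9821 = 53.630.
T = 100·t = 5363 K → 5350 K to the nearest 50 K.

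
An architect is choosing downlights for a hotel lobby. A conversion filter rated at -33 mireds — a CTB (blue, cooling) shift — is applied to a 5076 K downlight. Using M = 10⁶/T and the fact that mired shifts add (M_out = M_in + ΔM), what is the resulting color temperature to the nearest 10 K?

M_in = 10⁶/5076 = 197.01 mireds.
M_out = 197.01 + (-33) = 164.01 mireds.
T_out = 10⁶/164.01 = 6097.4 K → 6100 K.

6100 K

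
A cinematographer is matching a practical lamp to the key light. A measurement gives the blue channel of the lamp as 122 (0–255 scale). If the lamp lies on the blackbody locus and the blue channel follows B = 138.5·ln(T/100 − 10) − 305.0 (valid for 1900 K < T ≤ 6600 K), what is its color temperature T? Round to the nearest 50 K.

ln(t − 10) = (122 + 305.0) / 138.5 = 3.0830.
t − 10 = e^3.0830 = 21.824, so t = 31.824.
T = 100·t = 3182 K → 3200 K to the nearest 50 K.

3200 K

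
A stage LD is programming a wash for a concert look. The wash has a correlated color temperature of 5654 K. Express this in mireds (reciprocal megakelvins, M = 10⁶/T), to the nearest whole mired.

M = 10⁶ / 5654 = 176.866 → 177 mireds.

177 mireds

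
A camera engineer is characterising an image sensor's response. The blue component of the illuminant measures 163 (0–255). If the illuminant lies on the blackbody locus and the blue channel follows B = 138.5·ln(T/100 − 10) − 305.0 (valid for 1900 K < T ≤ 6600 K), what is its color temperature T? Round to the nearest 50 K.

3950 K

ln(t − 10) = (163 + 305.0) / 138.5 = 3.3791.
t − 10 = e^3.3791 = 29.343, so t = 39.343.
T = 100·t = 3934 K → 3950 K to the nearest 50 K.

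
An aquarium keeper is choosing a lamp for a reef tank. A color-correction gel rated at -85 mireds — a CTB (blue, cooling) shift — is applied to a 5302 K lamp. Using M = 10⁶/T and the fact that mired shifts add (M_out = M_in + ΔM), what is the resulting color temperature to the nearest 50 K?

9650 K

M_in = 10⁶/5302 = 188.61 mireds.
M_out = 188.61 + (-85) = 103.61 mireds.
T_out = 10⁶/103.61 = 9651.8 K → 9650 K.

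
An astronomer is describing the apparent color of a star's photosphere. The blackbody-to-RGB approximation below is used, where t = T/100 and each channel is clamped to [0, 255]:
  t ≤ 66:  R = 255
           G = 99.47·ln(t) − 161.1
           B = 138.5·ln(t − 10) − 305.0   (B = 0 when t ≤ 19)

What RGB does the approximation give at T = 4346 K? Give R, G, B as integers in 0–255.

t = 4346/100 = 43.46; the t ≤ 66 branch applies.
R = 255 by definition for t ≤ 66.
G = 99.47·ln 43.46 − 161.1 = 99.47·3.7718 − 161.1 = 214.085.
B = 138.5·ln(43.46 − 10) − 305.0 = 138.5·ln 33.46 − 305.0 = 138.5·3.5104 − 305.0 = 181.184.
Rounded: (255, 214, 181).

R=255, G=214, B=181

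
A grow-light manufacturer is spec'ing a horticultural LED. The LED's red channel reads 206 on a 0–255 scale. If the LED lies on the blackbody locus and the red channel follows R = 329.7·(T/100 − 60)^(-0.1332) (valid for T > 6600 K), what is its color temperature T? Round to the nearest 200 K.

9400 K

(t − 60)^(-0.1332) = 206/329.7 = 0.62481.
t − 60 = 0.62481^(1/-0.1332) = 0.62481^(-7.508) = 34.152, so t = 94.152.
T = 100·t = 9415 K → 9400 K to the nearest 200 K.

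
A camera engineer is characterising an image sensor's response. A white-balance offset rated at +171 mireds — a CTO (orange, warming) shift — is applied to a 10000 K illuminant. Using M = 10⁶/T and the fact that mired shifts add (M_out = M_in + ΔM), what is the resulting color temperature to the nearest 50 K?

M_in = 10⁶/10000 = 100.00 mireds.
M_out = 100.00 + (+171) = 271.00 mireds.
T_out = 10⁶/271.00 = 3690.0 K → 3700 K.

3700 K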